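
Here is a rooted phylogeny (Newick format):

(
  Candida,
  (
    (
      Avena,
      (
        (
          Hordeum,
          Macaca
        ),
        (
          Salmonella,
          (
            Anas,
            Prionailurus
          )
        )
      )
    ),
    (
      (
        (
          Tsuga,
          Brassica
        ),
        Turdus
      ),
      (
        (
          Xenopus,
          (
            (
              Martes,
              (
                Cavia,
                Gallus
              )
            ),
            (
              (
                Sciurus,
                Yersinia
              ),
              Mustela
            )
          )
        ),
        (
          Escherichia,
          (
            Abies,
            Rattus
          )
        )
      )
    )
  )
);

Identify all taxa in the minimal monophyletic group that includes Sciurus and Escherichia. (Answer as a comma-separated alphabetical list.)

Tracing Sciurus: it sits inside (Sciurus,Yersinia).
Tracing Escherichia: it sits inside (Escherichia,(Abies,Rattus)).
The smallest clade enclosing both is ((Xenopus,((Martes,(Cavia,Gallus)),((Sciurus,Yersinia),Mustela))),(Escherichia,(Abies,Rattus))); the answer is its 10 terminal taxa in alphabetical order.

Abies, Cavia, Escherichia, Gallus, Martes, Mustela, Rattus, Sciurus, Xenopus, Yersinia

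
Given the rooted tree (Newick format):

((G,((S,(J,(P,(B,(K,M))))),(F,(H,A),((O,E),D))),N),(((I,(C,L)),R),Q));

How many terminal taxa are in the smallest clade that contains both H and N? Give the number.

The MRCA of H and N is the node subtending (G,((S,(J,(P,(B,(K,M))))),(F,(H,A),((O,E),D))),N).
That clade contains 14 terminal taxa: A, B, D, E, F, G, H, J, K, M, N, O, P, S.

14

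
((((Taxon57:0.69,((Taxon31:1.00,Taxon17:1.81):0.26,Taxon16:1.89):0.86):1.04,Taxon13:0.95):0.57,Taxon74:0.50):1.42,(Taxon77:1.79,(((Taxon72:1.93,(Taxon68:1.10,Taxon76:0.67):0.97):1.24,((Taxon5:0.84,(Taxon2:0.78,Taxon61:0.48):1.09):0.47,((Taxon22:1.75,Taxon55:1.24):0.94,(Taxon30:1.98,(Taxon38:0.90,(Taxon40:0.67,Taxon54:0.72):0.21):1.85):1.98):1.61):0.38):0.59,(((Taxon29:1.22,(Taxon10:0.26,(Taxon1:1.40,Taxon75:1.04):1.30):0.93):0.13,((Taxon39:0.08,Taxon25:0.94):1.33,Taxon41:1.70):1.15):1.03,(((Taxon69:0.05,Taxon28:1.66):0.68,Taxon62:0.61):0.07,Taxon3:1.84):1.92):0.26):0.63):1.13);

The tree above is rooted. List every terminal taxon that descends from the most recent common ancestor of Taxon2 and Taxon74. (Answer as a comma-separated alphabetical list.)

Tracing Taxon2: it sits inside (Taxon2,Taxon61).
Tracing Taxon74: it sits inside (((Taxon57,((Taxon31,Taxon17),Taxon16)),Taxon13),Taxon74).
The smallest clade enclosing both is the whole tree (their MRCA is the root), so the answer is all 30 tips in alphabetical order.

Taxon1, Taxon10, Taxon13, Taxon16, Taxon17, Taxon2, Taxon22, Taxon25, Taxon28, Taxon29, Taxon3, Taxon30, Taxon31, Taxon38, Taxon39, Taxon40, Taxon41, Taxon5, Taxon54, Taxon55, Taxon57, Taxon61, Taxon62, Taxon68, Taxon69, Taxon72, Taxon74, Taxon75, Taxon76, Taxon77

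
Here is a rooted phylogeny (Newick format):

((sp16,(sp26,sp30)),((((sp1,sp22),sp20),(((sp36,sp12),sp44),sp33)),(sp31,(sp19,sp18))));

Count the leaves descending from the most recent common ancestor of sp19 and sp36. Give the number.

10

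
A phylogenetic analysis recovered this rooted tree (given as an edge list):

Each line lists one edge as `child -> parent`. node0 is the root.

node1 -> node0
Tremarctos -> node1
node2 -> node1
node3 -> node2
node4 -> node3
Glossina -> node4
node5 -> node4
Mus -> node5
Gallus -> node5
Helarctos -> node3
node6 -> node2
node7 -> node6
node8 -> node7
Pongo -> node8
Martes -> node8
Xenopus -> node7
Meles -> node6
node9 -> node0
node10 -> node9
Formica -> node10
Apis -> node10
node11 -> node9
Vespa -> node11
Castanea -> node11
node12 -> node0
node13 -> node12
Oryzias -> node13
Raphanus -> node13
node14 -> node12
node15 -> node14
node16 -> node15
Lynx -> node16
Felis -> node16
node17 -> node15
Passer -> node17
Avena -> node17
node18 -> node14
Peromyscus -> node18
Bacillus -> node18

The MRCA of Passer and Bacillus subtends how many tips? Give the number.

The MRCA of Passer and Bacillus is the node subtending (((Lynx,Felis),(Passer,Avena)),(Peromyscus,Bacillus)).
That clade contains 6 terminal taxa: Avena, Bacillus, Felis, Lynx, Passer, Peromyscus.

6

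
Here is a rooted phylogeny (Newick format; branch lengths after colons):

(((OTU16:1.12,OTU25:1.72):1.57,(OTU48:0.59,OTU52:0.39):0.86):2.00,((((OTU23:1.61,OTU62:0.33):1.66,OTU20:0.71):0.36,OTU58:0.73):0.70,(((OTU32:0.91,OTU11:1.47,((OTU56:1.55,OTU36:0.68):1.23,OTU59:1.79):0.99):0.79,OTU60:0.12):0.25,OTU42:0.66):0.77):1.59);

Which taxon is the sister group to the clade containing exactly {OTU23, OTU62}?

The clade containing exactly {OTU23, OTU62} attaches to the tree at the node subtending ((OTU23,OTU62),OTU20).
The other lineage descending from that same node — the sister group — is the single tip OTU20.

OTU20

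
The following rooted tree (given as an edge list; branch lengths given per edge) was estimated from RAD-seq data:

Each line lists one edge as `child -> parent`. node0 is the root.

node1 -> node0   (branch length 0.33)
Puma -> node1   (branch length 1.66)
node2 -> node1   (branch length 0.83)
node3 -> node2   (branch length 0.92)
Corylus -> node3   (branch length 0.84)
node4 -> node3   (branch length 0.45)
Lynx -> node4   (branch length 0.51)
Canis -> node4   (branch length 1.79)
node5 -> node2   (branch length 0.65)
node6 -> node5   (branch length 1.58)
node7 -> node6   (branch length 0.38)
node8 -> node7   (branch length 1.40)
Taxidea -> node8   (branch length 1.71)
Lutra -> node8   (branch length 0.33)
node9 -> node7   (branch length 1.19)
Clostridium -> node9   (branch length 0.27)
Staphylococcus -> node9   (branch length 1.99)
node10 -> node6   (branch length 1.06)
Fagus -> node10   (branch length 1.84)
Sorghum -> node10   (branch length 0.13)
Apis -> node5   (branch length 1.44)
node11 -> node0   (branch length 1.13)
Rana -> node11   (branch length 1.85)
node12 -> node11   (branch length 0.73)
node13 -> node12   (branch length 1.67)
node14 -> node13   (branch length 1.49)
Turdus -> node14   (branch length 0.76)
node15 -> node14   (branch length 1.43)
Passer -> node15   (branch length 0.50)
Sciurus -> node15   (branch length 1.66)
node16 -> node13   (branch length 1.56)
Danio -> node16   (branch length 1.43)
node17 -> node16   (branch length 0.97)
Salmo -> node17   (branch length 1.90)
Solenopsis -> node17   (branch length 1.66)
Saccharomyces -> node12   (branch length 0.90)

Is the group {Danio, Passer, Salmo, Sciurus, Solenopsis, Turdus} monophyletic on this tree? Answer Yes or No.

The most recent common ancestor of these taxa subtends ((Turdus,(Passer,Sciurus)),(Danio,(Salmo,Solenopsis))).
That clade has exactly 6 tips — every listed taxon and nothing else — so the group is monophyletic.

Yes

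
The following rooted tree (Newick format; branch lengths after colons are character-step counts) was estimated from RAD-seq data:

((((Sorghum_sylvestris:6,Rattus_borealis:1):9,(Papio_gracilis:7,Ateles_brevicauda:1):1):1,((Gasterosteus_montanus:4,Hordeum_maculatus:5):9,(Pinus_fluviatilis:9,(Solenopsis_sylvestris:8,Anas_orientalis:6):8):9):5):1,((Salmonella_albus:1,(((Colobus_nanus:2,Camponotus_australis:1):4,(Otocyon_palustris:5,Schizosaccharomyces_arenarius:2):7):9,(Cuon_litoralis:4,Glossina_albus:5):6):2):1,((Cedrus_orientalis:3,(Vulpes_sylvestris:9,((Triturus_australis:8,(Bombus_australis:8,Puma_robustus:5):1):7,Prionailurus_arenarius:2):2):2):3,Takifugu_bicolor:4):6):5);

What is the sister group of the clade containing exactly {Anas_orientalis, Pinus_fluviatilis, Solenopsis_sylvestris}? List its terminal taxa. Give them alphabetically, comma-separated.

The clade containing exactly {Anas_orientalis, Pinus_fluviatilis, Solenopsis_sylvestris} attaches to the tree at the node subtending ((Gasterosteus_montanus,Hordeum_maculatus),(Pinus_fluviatilis,(Solenopsis_sylvestris,Anas_orientalis))).
The other lineage descending from that same node — the sister group — is (Gasterosteus_montanus,Hordeum_maculatus); its 2 tips in alphabetical order are the answer.

Gasterosteus_montanus, Hordeum_maculatus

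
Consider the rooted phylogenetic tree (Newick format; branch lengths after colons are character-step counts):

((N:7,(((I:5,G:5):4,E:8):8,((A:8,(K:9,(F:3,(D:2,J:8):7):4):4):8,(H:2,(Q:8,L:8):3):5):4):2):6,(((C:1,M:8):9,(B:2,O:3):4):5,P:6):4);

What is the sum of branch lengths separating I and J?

52

The path runs I → … → MRCA → … → J; the MRCA is the node subtending (((I,G),E),((A,(K,(F,(D,J)))),(H,(Q,L)))).
Branch lengths along that path: 5 + 4 + 8 + 4 + 8 + 4 + 4 + 7 + 8 = 52.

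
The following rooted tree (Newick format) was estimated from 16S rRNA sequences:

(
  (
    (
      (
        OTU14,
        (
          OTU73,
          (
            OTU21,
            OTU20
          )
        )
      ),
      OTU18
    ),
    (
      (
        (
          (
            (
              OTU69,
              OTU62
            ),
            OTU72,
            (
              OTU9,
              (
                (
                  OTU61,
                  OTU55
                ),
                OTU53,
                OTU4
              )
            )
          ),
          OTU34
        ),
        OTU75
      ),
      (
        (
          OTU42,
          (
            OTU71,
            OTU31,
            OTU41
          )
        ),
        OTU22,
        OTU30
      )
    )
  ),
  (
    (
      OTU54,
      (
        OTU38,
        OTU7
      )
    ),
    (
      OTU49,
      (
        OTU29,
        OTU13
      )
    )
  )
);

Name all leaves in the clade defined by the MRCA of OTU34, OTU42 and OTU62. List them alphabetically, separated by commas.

Tracing OTU34: it sits inside (((OTU69,OTU62),OTU72,(OTU9,((OTU61,OTU55),OTU53,OTU4))),OTU34).
Tracing OTU42: it sits inside (OTU42,(OTU71,OTU31,OTU41)).
Tracing OTU62: it sits inside (OTU69,OTU62).
The smallest clade enclosing all 3 is (((((OTU69,OTU62),OTU72,(OTU9,((OTU61,OTU55),OTU53,OTU4))),OTU34),OTU75),((OTU42,(OTU71,OTU31,OTU41)),OTU22,OTU30)); the answer is its 16 terminal taxa in alphabetical order.

OTU22, OTU30, OTU31, OTU34, OTU4, OTU41, OTU42, OTU53, OTU55, OTU61, OTU62, OTU69, OTU71, OTU72, OTU75, OTU9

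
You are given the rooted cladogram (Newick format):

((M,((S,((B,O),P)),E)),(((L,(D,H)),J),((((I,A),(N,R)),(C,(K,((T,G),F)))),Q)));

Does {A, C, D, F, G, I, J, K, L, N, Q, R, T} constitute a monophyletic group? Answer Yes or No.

No

The MRCA of the listed taxa subtends (((L,(D,H)),J),((((I,A),(N,R)),(C,(K,((T,G),F)))),Q)).
That clade also contains H, which is not in the proposed group, so the group is not monophyletic.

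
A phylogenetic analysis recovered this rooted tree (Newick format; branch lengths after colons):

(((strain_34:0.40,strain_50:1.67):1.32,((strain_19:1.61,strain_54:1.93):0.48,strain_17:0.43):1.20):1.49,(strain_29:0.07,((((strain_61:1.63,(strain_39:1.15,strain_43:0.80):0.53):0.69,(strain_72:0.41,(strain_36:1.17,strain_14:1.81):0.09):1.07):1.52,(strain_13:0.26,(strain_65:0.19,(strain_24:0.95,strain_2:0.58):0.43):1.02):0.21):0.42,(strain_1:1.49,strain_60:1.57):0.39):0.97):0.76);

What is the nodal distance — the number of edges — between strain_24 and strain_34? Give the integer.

The MRCA of strain_24 and strain_34 is the root of the tree.
From strain_24 up to that node: 7 branches. From strain_34 up to the same node: 3 branches. Total: 7 + 3 = 10.

10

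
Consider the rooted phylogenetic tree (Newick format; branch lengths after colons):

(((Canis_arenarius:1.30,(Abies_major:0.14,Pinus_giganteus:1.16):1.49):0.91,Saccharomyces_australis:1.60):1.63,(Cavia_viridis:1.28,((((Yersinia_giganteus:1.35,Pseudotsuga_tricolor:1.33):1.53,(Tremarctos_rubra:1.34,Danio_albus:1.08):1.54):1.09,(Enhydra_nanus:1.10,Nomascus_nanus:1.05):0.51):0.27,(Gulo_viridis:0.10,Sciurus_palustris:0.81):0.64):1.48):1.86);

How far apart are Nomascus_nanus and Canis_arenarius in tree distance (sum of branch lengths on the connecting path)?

9.01

The path runs Nomascus_nanus → … → MRCA → … → Canis_arenarius; the MRCA is the root of the tree.
Branch lengths along that path: 1.05 + 0.51 + 0.27 + 1.48 + 1.86 + 1.63 + 0.91 + 1.30 = 9.01.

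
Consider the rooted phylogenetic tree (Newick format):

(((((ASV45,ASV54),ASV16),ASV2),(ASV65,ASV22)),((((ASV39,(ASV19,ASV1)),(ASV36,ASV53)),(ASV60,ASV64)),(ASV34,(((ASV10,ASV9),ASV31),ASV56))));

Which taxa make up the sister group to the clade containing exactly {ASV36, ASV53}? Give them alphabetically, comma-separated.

ASV1, ASV19, ASV39

The clade containing exactly {ASV36, ASV53} attaches to the tree at the node subtending ((ASV39,(ASV19,ASV1)),(ASV36,ASV53)).
The other lineage descending from that same node — the sister group — is (ASV39,(ASV19,ASV1)); its 3 tips in alphabetical order are the answer.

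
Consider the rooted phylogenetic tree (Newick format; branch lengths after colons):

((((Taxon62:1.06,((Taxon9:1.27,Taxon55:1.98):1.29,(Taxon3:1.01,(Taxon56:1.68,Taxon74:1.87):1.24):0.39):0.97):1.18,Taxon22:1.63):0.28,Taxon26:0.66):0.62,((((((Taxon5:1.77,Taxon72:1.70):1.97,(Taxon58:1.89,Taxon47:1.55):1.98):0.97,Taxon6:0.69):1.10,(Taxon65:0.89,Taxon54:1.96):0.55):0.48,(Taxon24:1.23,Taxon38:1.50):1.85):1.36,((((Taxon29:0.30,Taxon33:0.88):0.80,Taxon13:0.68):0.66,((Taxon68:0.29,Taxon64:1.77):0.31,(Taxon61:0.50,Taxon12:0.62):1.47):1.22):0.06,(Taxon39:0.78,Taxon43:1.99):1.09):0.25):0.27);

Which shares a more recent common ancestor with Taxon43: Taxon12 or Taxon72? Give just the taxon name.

The MRCA of Taxon43 and Taxon12 subtends ((((Taxon29,Taxon33),Taxon13),((Taxon68,Taxon64),(Taxon61,Taxon12))),(Taxon39,Taxon43)) (9 taxa).
The MRCA of Taxon43 and Taxon72 subtends ((((((Taxon5,Taxon72),(Taxon58,Taxon47)),Taxon6),(Taxon65,Taxon54)),(Taxon24,Taxon38)),((((Taxon29,Taxon33),Taxon13),((Taxon68,Taxon64),(Taxon61,Taxon12))),(Taxon39,Taxon43))) (18 taxa).
The first is nested inside the second, so Taxon43 shares a more recent common ancestor with Taxon12.

Taxon12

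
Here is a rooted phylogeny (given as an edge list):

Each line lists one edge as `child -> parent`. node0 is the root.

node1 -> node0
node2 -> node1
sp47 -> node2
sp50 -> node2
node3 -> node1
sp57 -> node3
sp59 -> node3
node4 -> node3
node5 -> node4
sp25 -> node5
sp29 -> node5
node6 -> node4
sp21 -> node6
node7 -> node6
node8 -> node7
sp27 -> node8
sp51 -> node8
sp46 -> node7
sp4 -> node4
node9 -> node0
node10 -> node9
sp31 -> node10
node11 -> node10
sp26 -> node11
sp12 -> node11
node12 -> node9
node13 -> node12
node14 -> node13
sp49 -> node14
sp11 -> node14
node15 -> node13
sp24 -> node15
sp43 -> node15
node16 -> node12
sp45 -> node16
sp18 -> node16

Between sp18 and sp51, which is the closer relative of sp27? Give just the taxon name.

The MRCA of sp27 and sp51 subtends (sp27,sp51) (2 taxa).
The MRCA of sp27 and sp18 is the root, subtending the entire tree (20 taxa).
The first is nested inside the second, so sp27 shares a more recent common ancestor with sp51.

sp51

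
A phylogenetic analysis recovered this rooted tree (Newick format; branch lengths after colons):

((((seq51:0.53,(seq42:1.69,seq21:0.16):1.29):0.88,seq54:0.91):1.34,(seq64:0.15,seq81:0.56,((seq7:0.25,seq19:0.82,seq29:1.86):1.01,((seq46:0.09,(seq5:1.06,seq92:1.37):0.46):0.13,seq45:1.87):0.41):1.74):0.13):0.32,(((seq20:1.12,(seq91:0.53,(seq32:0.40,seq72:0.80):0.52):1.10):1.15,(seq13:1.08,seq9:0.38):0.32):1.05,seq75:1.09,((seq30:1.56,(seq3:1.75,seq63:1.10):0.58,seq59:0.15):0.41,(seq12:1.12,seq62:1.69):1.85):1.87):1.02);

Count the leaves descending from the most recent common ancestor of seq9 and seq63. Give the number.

The MRCA of seq9 and seq63 is the node subtending (((seq20,(seq91,(seq32,seq72))),(seq13,seq9)),seq75,((seq30,(seq3,seq63),seq59),(seq12,seq62))).
That clade contains 13 terminal taxa: seq12, seq13, seq20, seq3, seq30, seq32, seq59, seq62, seq63, seq72, seq75, seq9, seq91.

13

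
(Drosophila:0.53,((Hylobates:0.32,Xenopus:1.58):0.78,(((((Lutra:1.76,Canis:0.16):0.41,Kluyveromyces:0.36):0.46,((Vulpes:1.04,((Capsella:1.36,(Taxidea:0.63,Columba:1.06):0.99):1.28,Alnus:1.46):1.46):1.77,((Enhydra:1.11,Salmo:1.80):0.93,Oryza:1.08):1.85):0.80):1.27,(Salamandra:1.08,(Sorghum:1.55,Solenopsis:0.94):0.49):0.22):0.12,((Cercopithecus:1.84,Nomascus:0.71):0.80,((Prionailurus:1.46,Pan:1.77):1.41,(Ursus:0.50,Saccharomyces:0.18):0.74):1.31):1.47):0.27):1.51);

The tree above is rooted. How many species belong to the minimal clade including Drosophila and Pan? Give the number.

The MRCA of Drosophila and Pan is the root, so the clade is the entire tree.
That clade contains 23 terminal taxa: Alnus, Canis, Capsella, Cercopithecus, Columba, Drosophila, Enhydra, Hylobates, Kluyveromyces, Lutra, Nomascus, Oryza, Pan, Prionailurus, Saccharomyces, Salamandra, Salmo, Solenopsis, Sorghum, Taxidea, Ursus, Vulpes, Xenopus.

23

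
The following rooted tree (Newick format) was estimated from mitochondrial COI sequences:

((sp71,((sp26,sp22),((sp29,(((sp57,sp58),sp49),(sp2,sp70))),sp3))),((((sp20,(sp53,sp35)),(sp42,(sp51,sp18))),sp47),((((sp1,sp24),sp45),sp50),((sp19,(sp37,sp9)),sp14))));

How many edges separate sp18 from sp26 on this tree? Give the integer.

10

The MRCA of sp18 and sp26 is the root of the tree.
From sp18 up to that node: 6 branches. From sp26 up to the same node: 4 branches. Total: 6 + 4 = 10.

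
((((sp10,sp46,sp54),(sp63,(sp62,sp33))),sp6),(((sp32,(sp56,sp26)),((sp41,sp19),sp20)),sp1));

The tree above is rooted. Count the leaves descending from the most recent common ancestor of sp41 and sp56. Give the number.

The MRCA of sp41 and sp56 is the node subtending ((sp32,(sp56,sp26)),((sp41,sp19),sp20)).
That clade contains 6 terminal taxa: sp19, sp20, sp26, sp32, sp41, sp56.

6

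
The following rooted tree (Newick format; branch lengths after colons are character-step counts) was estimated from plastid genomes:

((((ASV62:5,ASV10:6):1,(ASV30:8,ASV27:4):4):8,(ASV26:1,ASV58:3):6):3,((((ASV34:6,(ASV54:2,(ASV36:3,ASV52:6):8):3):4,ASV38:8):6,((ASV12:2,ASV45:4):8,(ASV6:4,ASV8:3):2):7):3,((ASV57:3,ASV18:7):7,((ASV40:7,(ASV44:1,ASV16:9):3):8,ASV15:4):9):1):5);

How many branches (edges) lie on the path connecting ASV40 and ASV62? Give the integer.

9

The MRCA of ASV40 and ASV62 is the root of the tree.
From ASV40 up to that node: 5 branches. From ASV62 up to the same node: 4 branches. Total: 5 + 4 = 9.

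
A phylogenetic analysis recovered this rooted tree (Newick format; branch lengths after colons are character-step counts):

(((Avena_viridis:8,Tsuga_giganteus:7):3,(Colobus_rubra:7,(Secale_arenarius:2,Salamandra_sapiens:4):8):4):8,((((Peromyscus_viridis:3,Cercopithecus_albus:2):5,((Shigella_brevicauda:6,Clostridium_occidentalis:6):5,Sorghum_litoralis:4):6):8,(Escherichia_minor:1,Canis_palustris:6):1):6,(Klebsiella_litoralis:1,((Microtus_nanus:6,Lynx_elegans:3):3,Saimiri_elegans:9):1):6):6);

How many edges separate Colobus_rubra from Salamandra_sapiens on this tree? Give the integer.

The MRCA of Colobus_rubra and Salamandra_sapiens is the node subtending (Colobus_rubra,(Secale_arenarius,Salamandra_sapiens)).
From Colobus_rubra up to that node: 1 branch. From Salamandra_sapiens up to the same node: 2 branches. Total: 1 + 2 = 3.

3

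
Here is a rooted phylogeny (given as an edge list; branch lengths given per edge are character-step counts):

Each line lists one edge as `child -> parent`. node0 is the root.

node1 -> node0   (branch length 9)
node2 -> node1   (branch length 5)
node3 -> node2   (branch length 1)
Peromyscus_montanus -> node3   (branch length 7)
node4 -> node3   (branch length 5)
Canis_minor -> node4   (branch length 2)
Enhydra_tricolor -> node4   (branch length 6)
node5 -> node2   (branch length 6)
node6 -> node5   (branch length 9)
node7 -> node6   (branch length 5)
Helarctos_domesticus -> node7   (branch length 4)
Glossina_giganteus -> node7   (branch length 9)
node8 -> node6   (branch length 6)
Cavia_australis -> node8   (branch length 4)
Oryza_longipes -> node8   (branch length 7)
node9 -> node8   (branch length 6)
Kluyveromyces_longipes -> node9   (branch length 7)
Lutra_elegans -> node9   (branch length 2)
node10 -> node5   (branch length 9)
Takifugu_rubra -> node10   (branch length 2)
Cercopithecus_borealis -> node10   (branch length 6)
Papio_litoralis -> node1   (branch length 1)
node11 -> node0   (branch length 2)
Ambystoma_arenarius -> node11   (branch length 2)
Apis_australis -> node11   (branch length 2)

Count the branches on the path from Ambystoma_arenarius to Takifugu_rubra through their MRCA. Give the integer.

7

The MRCA of Ambystoma_arenarius and Takifugu_rubra is the root of the tree.
From Ambystoma_arenarius up to that node: 2 branches. From Takifugu_rubra up to the same node: 5 branches. Total: 2 + 5 = 7.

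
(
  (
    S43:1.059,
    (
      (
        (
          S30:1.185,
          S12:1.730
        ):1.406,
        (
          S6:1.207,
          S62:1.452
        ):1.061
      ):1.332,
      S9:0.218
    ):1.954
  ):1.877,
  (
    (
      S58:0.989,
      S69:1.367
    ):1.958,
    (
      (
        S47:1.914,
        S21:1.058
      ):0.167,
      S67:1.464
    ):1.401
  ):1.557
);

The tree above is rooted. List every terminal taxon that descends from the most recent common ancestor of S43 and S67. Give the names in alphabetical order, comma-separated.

S12, S21, S30, S43, S47, S58, S6, S62, S67, S69, S9

Tracing S43: it sits inside (S43,(((S30,S12),(S6,S62)),S9)).
Tracing S67: it sits inside ((S47,S21),S67).
The smallest clade enclosing both is the whole tree (their MRCA is the root), so the answer is all 11 tips in alphabetical order.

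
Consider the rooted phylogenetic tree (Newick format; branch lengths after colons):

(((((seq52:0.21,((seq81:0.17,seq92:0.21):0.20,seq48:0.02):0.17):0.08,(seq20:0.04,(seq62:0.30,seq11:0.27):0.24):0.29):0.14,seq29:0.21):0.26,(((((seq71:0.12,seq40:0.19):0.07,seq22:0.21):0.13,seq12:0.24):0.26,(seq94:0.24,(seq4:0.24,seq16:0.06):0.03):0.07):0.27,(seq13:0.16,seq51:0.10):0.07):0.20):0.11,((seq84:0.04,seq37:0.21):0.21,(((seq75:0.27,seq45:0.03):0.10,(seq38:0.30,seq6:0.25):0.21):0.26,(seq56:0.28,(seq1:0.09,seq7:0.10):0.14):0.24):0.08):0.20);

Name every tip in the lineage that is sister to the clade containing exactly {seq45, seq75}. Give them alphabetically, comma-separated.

The clade containing exactly {seq45, seq75} attaches to the tree at the node subtending ((seq75,seq45),(seq38,seq6)).
The other lineage descending from that same node — the sister group — is (seq38,seq6); its 2 tips in alphabetical order are the answer.

seq38, seq6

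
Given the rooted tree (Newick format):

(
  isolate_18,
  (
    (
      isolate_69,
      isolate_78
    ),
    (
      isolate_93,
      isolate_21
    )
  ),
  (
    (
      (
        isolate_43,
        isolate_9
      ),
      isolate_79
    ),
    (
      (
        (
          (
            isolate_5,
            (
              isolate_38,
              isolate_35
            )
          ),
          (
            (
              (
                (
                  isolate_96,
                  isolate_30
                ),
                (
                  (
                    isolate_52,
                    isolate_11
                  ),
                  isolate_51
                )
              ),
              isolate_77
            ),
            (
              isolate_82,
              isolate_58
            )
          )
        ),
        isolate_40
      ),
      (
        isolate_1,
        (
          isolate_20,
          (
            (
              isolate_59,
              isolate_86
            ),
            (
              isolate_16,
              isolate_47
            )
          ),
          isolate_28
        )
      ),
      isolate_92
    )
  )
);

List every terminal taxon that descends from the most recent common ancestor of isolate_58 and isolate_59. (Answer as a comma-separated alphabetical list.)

Tracing isolate_58: it sits inside (isolate_82,isolate_58).
Tracing isolate_59: it sits inside (isolate_59,isolate_86).
The smallest clade enclosing both is ((((isolate_5,(isolate_38,isolate_35)),((((isolate_96,isolate_30),((isolate_52,isolate_11),isolate_51)),isolate_77),(isolate_82,isolate_58))),isolate_40),(isolate_1,(isolate_20,((isolate_59,isolate_86),(isolate_16,isolate_47)),isolate_28)),isolate_92); the answer is its 20 terminal taxa in alphabetical order.

isolate_1, isolate_11, isolate_16, isolate_20, isolate_28, isolate_30, isolate_35, isolate_38, isolate_40, isolate_47, isolate_5, isolate_51, isolate_52, isolate_58, isolate_59, isolate_77, isolate_82, isolate_86, isolate_92, isolate_96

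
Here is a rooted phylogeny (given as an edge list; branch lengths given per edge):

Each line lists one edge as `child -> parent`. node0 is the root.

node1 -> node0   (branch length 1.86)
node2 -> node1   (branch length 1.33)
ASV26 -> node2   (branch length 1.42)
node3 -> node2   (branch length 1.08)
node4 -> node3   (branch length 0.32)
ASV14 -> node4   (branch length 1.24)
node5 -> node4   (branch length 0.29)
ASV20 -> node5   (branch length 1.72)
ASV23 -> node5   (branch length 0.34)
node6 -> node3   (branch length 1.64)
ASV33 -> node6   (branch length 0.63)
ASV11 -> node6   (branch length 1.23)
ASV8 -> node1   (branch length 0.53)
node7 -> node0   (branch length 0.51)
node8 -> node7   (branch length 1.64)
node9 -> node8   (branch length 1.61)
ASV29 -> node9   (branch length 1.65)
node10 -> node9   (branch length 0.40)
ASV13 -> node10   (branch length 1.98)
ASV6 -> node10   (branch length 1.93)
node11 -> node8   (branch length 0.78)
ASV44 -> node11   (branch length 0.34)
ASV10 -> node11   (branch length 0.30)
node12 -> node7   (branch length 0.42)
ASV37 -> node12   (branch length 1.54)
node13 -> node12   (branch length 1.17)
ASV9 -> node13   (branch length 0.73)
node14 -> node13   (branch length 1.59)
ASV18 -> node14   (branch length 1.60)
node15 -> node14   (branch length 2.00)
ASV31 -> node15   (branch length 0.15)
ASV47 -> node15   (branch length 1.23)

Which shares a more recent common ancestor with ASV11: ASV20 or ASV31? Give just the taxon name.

ASV20

The MRCA of ASV11 and ASV20 subtends ((ASV14,(ASV20,ASV23)),(ASV33,ASV11)) (5 taxa).
The MRCA of ASV11 and ASV31 is the root, subtending the entire tree (17 taxa).
The first is nested inside the second, so ASV11 shares a more recent common ancestor with ASV20.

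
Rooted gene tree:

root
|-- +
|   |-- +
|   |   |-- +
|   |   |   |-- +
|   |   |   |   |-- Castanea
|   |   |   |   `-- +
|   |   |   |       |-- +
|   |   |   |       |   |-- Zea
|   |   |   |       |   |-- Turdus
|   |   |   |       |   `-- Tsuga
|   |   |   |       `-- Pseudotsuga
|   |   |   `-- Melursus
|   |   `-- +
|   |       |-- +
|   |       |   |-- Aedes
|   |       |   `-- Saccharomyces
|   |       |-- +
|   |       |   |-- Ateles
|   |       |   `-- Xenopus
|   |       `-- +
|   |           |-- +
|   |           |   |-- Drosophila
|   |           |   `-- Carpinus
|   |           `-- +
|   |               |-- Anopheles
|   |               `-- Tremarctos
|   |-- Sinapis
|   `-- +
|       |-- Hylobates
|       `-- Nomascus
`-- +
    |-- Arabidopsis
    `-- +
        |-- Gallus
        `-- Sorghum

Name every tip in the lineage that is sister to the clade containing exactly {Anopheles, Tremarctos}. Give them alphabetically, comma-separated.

The clade containing exactly {Anopheles, Tremarctos} attaches to the tree at the node subtending ((Drosophila,Carpinus),(Anopheles,Tremarctos)).
The other lineage descending from that same node — the sister group — is (Drosophila,Carpinus); its 2 tips in alphabetical order are the answer.

Carpinus, Drosophila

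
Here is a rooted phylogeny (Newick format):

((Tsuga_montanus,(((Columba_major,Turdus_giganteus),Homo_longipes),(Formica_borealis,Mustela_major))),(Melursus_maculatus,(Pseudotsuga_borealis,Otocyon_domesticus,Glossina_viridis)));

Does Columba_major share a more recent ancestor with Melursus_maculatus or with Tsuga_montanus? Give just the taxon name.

Tsuga_montanus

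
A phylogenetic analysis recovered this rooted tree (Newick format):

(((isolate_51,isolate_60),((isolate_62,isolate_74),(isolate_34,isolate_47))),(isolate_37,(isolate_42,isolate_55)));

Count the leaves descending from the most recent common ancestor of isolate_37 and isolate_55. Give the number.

3

The MRCA of isolate_37 and isolate_55 is the node subtending (isolate_37,(isolate_42,isolate_55)).
That clade contains 3 terminal taxa: isolate_37, isolate_42, isolate_55.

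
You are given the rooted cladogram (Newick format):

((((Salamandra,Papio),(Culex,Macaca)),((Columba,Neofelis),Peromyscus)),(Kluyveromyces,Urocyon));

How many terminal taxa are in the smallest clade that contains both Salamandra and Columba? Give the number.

The MRCA of Salamandra and Columba is the node subtending (((Salamandra,Papio),(Culex,Macaca)),((Columba,Neofelis),Peromyscus)).
That clade contains 7 terminal taxa: Columba, Culex, Macaca, Neofelis, Papio, Peromyscus, Salamandra.

7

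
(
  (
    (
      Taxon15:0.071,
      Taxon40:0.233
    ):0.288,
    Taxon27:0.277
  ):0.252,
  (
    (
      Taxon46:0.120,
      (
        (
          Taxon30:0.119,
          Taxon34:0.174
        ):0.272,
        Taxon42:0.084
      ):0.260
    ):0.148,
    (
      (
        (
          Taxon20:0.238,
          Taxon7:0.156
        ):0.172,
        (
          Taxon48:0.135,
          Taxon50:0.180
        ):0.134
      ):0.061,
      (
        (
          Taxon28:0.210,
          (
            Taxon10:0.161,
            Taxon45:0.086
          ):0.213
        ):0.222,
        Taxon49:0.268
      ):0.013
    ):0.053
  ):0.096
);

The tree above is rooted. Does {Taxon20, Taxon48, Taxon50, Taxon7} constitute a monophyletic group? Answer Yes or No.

The most recent common ancestor of these taxa subtends ((Taxon20,Taxon7),(Taxon48,Taxon50)).
That clade has exactly 4 tips — every listed taxon and nothing else — so the group is monophyletic.

Yes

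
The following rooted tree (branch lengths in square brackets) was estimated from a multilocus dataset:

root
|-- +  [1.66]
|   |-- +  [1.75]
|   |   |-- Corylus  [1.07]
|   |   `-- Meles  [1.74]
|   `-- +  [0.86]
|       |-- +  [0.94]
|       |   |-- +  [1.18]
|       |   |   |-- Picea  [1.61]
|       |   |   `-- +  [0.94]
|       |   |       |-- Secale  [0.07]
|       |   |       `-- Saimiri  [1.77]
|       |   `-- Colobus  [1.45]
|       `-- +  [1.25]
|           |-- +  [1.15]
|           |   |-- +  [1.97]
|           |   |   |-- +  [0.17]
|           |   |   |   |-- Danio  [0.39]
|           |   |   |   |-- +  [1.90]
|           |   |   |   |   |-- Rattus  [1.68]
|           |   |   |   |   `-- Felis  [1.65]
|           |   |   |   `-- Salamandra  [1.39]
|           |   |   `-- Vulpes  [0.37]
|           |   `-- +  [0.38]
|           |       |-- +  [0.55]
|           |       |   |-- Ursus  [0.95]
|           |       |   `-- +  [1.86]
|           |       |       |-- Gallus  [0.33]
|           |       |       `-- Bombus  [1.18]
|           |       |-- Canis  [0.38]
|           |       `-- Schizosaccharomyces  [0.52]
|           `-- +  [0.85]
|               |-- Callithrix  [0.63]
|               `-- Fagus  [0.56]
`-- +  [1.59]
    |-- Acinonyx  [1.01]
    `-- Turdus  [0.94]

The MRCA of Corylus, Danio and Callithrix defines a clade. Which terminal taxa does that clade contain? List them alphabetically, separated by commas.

Bombus, Callithrix, Canis, Colobus, Corylus, Danio, Fagus, Felis, Gallus, Meles, Picea, Rattus, Saimiri, Salamandra, Schizosaccharomyces, Secale, Ursus, Vulpes

Tracing Corylus: it sits inside (Corylus,Meles).
Tracing Danio: it sits inside (Danio,(Rattus,Felis),Salamandra).
Tracing Callithrix: it sits inside (Callithrix,Fagus).
The smallest clade enclosing all 3 is ((Corylus,Meles),(((Picea,(Secale,Saimiri)),Colobus),((((Danio,(Rattus,Felis),Salamandra),Vulpes),((Ursus,(Gallus,Bombus)),Canis,Schizosaccharomyces)),(Callithrix,Fagus)))); the answer is its 18 terminal taxa in alphabetical order.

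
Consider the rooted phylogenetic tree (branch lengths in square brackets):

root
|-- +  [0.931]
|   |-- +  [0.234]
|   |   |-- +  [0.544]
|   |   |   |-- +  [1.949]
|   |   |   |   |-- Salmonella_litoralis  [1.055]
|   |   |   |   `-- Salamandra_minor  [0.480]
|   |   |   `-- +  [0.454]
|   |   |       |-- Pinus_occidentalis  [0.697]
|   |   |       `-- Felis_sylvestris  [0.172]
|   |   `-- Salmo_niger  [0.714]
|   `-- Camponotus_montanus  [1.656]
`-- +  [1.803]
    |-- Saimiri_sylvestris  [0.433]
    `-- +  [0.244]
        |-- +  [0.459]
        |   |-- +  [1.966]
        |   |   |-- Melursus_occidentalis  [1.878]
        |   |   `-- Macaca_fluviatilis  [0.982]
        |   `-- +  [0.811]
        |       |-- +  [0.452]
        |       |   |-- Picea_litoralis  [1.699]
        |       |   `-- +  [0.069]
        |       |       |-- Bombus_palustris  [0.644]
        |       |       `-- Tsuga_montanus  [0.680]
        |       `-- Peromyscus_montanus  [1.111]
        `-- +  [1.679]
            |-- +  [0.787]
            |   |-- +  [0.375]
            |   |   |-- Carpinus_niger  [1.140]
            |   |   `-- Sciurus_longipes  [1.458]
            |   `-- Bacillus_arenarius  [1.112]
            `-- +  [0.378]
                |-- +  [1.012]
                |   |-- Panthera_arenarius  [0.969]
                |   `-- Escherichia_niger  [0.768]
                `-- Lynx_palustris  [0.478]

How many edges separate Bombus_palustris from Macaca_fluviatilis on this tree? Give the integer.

6

The MRCA of Bombus_palustris and Macaca_fluviatilis is the node subtending ((Melursus_occidentalis,Macaca_fluviatilis),((Picea_litoralis,(Bombus_palustris,Tsuga_montanus)),Peromyscus_montanus)).
From Bombus_palustris up to that node: 4 branches. From Macaca_fluviatilis up to the same node: 2 branches. Total: 4 + 2 = 6.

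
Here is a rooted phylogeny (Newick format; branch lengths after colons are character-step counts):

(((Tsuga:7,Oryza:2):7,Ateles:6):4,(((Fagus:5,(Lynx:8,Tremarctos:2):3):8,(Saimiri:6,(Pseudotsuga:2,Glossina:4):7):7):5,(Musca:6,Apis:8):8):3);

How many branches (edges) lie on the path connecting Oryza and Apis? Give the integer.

6

The MRCA of Oryza and Apis is the root of the tree.
From Oryza up to that node: 3 branches. From Apis up to the same node: 3 branches. Total: 3 + 3 = 6.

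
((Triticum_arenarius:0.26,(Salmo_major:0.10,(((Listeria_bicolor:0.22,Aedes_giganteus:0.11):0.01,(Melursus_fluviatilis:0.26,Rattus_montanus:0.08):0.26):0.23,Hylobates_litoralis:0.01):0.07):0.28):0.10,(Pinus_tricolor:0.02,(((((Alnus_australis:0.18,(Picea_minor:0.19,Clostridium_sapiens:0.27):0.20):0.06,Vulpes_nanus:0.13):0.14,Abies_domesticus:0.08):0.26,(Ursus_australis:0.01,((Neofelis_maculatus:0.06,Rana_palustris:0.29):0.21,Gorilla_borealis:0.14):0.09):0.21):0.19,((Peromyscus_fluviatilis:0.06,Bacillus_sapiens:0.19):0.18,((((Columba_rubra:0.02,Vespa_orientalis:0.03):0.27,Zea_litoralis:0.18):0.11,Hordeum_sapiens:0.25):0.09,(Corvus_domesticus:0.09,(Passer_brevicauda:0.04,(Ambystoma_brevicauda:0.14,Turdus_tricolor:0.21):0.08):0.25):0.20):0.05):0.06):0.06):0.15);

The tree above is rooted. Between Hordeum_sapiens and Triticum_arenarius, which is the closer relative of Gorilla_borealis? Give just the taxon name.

Hordeum_sapiens

The MRCA of Gorilla_borealis and Hordeum_sapiens subtends (((((Alnus_australis,(Picea_minor,Clostridium_sapiens)),Vulpes_nanus),Abies_domesticus),(Ursus_australis,((Neofelis_maculatus,Rana_palustris),Gorilla_borealis))),((Peromyscus_fluviatilis,Bacillus_sapiens),((((Columba_rubra,Vespa_orientalis),Zea_litoralis),Hordeum_sapiens),(Corvus_domesticus,(Passer_brevicauda,(Ambystoma_brevicauda,Turdus_tricolor)))))) (19 taxa).
The MRCA of Gorilla_borealis and Triticum_arenarius is the root, subtending the entire tree (27 taxa).
The first is nested inside the second, so Gorilla_borealis shares a more recent common ancestor with Hordeum_sapiens.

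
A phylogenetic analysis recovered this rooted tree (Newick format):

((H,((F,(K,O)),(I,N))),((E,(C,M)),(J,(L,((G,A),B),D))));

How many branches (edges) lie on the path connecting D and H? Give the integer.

6

The MRCA of D and H is the root of the tree.
From D up to that node: 4 branches. From H up to the same node: 2 branches. Total: 4 + 2 = 6.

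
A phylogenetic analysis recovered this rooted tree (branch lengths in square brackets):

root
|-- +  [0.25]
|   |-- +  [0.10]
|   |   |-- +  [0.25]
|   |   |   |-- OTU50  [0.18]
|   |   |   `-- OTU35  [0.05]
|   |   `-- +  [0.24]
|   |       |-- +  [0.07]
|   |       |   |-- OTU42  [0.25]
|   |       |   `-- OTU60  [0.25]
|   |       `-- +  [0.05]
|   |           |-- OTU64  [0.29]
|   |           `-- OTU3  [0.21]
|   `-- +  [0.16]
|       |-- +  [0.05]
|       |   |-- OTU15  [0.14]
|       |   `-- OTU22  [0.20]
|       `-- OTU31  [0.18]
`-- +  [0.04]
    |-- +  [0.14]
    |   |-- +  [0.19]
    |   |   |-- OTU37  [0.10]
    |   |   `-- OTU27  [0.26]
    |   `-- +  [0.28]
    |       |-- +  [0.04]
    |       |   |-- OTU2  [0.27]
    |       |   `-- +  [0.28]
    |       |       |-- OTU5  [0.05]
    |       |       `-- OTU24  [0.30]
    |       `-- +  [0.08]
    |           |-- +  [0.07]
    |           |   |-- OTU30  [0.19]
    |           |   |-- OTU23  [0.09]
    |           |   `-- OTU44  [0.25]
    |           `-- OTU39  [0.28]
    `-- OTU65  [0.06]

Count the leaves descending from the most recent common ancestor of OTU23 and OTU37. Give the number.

9

The MRCA of OTU23 and OTU37 is the node subtending ((OTU37,OTU27),((OTU2,(OTU5,OTU24)),((OTU30,OTU23,OTU44),OTU39))).
That clade contains 9 terminal taxa: OTU2, OTU23, OTU24, OTU27, OTU30, OTU37, OTU39, OTU44, OTU5.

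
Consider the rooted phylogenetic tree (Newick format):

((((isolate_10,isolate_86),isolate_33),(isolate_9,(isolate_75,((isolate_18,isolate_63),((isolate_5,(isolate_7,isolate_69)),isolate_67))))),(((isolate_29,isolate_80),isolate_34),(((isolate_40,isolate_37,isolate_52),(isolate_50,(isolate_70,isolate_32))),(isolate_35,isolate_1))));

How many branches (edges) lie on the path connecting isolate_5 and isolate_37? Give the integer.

The MRCA of isolate_5 and isolate_37 is the root of the tree.
From isolate_5 up to that node: 7 branches. From isolate_37 up to the same node: 5 branches. Total: 7 + 5 = 12.

12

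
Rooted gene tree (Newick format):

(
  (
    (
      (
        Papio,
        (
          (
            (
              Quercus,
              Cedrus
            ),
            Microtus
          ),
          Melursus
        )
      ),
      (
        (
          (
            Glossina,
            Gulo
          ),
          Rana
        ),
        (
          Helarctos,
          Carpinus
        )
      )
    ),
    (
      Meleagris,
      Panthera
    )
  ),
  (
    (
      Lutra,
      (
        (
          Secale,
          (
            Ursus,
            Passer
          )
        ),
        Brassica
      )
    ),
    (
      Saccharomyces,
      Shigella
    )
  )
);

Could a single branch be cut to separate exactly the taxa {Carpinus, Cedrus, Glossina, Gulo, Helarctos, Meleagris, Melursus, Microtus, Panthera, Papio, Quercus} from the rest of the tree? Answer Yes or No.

No

The MRCA of the listed taxa subtends (((Papio,(((Quercus,Cedrus),Microtus),Melursus)),(((Glossina,Gulo),Rana),(Helarctos,Carpinus))),(Meleagris,Panthera)).
That clade also contains Rana, which is not in the proposed group, so the group is not monophyletic.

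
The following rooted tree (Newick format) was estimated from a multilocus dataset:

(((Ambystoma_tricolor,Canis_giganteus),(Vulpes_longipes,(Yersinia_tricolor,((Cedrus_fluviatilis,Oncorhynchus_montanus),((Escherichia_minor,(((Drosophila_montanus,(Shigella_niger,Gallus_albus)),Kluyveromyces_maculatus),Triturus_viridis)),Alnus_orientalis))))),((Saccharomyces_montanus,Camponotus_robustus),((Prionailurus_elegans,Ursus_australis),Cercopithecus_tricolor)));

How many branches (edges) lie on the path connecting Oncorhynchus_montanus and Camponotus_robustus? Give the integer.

9

The MRCA of Oncorhynchus_montanus and Camponotus_robustus is the root of the tree.
From Oncorhynchus_montanus up to that node: 6 branches. From Camponotus_robustus up to the same node: 3 branches. Total: 6 + 3 = 9.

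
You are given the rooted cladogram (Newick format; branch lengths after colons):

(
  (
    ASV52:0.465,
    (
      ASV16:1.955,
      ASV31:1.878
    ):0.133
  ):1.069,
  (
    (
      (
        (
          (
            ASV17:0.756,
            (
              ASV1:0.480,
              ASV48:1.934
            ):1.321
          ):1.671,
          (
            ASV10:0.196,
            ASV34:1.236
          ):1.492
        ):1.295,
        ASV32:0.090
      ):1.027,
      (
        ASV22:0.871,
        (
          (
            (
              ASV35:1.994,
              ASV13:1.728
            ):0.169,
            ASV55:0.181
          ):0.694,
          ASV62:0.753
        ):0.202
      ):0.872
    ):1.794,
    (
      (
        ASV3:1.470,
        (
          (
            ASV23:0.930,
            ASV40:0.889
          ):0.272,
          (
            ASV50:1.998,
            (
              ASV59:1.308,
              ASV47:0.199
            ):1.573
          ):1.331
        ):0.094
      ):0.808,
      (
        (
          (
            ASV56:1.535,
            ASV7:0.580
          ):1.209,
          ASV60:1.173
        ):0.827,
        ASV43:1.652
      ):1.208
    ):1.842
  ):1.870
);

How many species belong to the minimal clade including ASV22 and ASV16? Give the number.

The MRCA of ASV22 and ASV16 is the root, so the clade is the entire tree.
That clade contains 24 terminal taxa: ASV1, ASV10, ASV13, ASV16, ASV17, ASV22, ASV23, ASV3, ASV31, ASV32, ASV34, ASV35, ASV40, ASV43, ASV47, ASV48, ASV50, ASV52, ASV55, ASV56, ASV59, ASV60, ASV62, ASV7.

24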